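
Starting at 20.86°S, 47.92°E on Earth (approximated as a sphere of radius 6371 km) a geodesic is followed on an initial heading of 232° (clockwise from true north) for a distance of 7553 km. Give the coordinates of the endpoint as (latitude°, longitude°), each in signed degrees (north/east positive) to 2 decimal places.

-41.83°, -30.62°

Angular distance δ = d/R = 7553/6371 = 1.18553 rad; initial bearing θ = 4.0492 rad.
sin φ₂ = sin φ₁ cos δ + cos φ₁ sin δ cos θ = (-0.3561)(0.3758) + (0.9345)(0.9267)(-0.6157) = -0.6670, so φ₂ = -41.83°.
Δλ = atan2(sin θ sin δ cos φ₁, cos δ − sin φ₁ sin φ₂) = atan2(-0.6824, 0.1383) = -78.542°.
λ₂ = 47.920° − 78.542° = -30.62°.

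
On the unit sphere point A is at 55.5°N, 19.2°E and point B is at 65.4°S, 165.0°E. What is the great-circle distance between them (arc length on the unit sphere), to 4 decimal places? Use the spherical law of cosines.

2.8064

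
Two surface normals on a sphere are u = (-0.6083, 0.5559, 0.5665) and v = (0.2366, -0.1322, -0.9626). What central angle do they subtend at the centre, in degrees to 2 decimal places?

139.70°

u·v = -0.7627; |u| = 1.0000, |v| = 1.0000.
cos θ = (u·v)/(|u||v|) = -0.7627, so θ = 139.70°.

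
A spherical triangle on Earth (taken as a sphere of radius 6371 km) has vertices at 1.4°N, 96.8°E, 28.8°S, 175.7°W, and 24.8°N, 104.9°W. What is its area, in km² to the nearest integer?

Side lengths (central angles): a = 1.5112, b = 2.5552, c = 1.5444 rad; semiperimeter s = 2.8054.
By l'Huilier's theorem, tan(E/4) = √[tan(s/2) tan((s−a)/2) tan((s−b)/2) tan((s−c)/2)], giving spherical excess E = 2.2752 rad.
Area = E·R² = 2.2752 × (6371)² ≈ 92349987 km².

92349987 km²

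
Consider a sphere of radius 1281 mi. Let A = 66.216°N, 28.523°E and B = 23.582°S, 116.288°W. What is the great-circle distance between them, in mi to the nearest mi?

2950 mi

In radians: φ₁ = 1.1557, φ₂ = -0.4116, Δλ = -144.811° = -2.5274 rad.
cos c = sin φ₁ sin φ₂ + cos φ₁ cos φ₂ cos Δλ = (0.9151)(-0.4001) + (0.4033)(0.9165)(-0.8173) = -0.66815,
so c = arccos(-0.66815) = 2.30252 rad.
Distance = R·c = 1281 × 2.3025 ≈ 2950 mi.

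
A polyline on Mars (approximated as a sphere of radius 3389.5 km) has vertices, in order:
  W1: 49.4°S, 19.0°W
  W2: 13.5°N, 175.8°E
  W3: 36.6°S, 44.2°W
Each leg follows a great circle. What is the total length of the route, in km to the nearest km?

16540 km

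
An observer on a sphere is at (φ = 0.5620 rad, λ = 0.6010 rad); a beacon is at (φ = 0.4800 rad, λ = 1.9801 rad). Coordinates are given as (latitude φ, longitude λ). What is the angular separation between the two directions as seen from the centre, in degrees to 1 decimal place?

With latitudes φ₁ = 32.200°, φ₂ = 27.502° and longitude difference Δλ = 79.017°:
cos c = sin φ₁ sin φ₂ + cos φ₁ cos φ₂ cos Δλ = (0.5329)(0.4618) + (0.8462)(0.8870)(0.1905) = 0.38907,
so c = arccos(0.38907) = 1.17117 rad.
So the angular separation is 67.1°.

67.1°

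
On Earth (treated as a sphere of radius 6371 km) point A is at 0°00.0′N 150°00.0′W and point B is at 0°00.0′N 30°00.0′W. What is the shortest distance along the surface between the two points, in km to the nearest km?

13343 km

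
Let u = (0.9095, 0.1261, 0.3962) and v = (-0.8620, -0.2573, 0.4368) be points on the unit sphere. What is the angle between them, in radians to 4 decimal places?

u·v = -0.6434; |u| = 1.0000, |v| = 1.0000.
cos θ = (u·v)/(|u||v|) = -0.6433, so θ = 2.2696 rad.

2.2696 rad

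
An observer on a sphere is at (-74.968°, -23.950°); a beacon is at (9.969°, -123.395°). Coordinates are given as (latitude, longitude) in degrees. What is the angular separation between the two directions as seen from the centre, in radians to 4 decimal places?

1.7815 rad

Let φ₁ = -1.3084 rad, φ₂ = 0.1740 rad, and Δλ = -1.7356 rad.
Haversine: a = sin²(Δφ/2) + cos φ₁ cos φ₂ sin²(Δλ/2) = 0.4559 + (0.2594)(0.9849)(0.5821) = 0.60455.
Central angle c = 2·arcsin(√a) = 1.78146 rad.
So the angular separation is 1.7815 rad.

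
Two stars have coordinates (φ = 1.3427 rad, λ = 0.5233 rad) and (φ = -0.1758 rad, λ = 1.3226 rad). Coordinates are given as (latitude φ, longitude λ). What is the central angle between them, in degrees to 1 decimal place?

With latitudes φ₁ = 76.931°, φ₂ = -10.073° and longitude difference Δλ = 45.797°:
Haversine: a = sin²(Δφ/2) + cos φ₁ cos φ₂ sin²(Δλ/2) = 0.4739 + (0.2261)(0.9846)(0.1514) = 0.50757.
Central angle c = 2·arcsin(√a) = 1.58594 rad.
So the angular separation is 90.9°.

90.9°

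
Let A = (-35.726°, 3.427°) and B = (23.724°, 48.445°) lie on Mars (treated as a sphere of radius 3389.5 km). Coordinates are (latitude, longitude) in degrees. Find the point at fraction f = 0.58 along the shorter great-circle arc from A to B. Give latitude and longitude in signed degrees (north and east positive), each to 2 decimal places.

Central angle δ = 1.2761 rad. Interpolating on the sphere with fraction f = 0.58:
P = [sin((1−f)δ)·A + sin(fδ)·B] / sin δ = 0.5337·A + 0.7048·B in Cartesian coordinates,
giving P = (0.8605, 0.5087, -0.0281), i.e. latitude -1.61°, longitude 30.59°.

-1.61°, 30.59°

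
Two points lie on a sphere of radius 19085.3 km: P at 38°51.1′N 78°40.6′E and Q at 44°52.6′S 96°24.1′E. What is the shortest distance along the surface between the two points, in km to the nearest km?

28392 km

Let φ₁ = 0.6781 rad, φ₂ = -0.7832 rad, and Δλ = 0.3094 rad.
Haversine: a = sin²(Δφ/2) + cos φ₁ cos φ₂ sin²(Δλ/2) = 0.4454 + (0.7788)(0.7086)(0.0237) = 0.45848.
Central angle c = 2·arcsin(√a) = 1.48766 rad.
Distance = R·c = 19085.3 × 1.4877 ≈ 28392 km.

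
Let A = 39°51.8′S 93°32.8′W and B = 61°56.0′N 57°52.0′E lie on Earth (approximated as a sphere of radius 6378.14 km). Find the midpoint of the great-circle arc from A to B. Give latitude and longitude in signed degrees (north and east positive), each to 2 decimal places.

Central angle δ = 2.6524 rad. Interpolating on the sphere with fraction f = 0.5:
P = [sin((1−f)δ)·A + sin(fδ)·B] / sin δ = 2.0646·A + 2.0646·B in Cartesian coordinates,
giving P = (0.4186, -0.7591, 0.4985), i.e. latitude 29.90°, longitude -61.12°.

29.90°, -61.12°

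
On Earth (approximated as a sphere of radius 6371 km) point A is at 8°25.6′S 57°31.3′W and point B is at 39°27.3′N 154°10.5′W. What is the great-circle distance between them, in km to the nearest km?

With latitudes φ₁ = -8.427°, φ₂ = 39.455° and longitude difference Δλ = -96.653°:
cos c = sin φ₁ sin φ₂ + cos φ₁ cos φ₂ cos Δλ = (-0.1465)(0.6355) + (0.9892)(0.7721)(-0.1159) = -0.18162,
so c = arccos(-0.18162) = 1.75343 rad.
Distance = R·c = 6371 × 1.7534 ≈ 11171 km.

11171 km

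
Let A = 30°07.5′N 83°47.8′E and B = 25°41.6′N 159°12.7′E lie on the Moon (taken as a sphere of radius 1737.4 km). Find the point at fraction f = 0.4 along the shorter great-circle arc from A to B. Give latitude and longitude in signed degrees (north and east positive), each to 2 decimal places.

34.05°, 114.52°

The central angle between A and B is δ = 1.1441 rad.
With f = 0.4, the slerp weights are sin((1−f)δ)/sin δ = 0.6962 and sin(fδ)/sin δ = 0.4853.
Weighted sum of the unit vectors: (0.6962)·(0.0935,0.8599,0.5019) + (0.4853)·(-0.8425,0.3198,0.4336) = (-0.3438, 0.7539, 0.5599).
Converting back: φ = atan2(z, √(x²+y²)) = 34.05°, λ = atan2(y, x) = 114.52°.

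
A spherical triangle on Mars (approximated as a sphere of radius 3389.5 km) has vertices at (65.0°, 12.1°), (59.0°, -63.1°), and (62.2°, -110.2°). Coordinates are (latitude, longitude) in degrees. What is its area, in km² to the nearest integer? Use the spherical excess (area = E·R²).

Side lengths (central angles): a = 0.3982, b = 0.8005, c = 0.5873 rad; semiperimeter s = 0.8930.
By l'Huilier's theorem, tan(E/4) = √[tan(s/2) tan((s−a)/2) tan((s−b)/2) tan((s−c)/2)], giving spherical excess E = 0.1174 rad.
Area = E·R² = 0.1174 × (3389.5)² ≈ 1349037 km².

1349037 km²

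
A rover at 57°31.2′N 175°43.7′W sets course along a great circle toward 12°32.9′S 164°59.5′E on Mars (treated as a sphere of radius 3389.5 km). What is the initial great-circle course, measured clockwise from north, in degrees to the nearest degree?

With φ₁ = 1.0039, φ₂ = -0.2190, Δλ = -0.3365 rad, the forward-azimuth formula gives
θ = atan2( sin Δλ cos φ₂ , cos φ₁ sin φ₂ − sin φ₁ cos φ₂ cos Δλ ) = atan2(-0.3223, -0.8939) = -160.17°.
Adding 360° brings this into [0°, 360°): 200°.

200°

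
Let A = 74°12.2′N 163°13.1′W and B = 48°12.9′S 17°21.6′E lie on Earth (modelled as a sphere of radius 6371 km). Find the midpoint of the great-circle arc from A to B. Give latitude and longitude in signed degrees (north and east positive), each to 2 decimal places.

28.79°, 17.76°

The central angle between A and B is δ = 2.6880 rad.
With f = 0.5, the slerp weights are sin((1−f)δ)/sin δ = 2.2236 and sin(fδ)/sin δ = 2.2236.
Weighted sum of the unit vectors: (2.2236)·(-0.2606,-0.0786,0.9622) + (2.2236)·(0.6360,0.1988,-0.7457) = (0.8346, 0.2673, 0.4816).
Converting back: φ = atan2(z, √(x²+y²)) = 28.79°, λ = atan2(y, x) = 17.76°.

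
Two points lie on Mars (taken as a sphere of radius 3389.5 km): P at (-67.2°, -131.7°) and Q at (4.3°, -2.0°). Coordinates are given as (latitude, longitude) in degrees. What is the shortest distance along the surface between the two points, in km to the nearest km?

6414 km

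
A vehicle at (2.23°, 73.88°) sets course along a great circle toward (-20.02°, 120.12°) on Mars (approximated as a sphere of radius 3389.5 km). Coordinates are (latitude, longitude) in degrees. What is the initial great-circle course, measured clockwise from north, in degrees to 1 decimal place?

118.4°

With φ₁ = 0.0389, φ₂ = -0.3494, Δλ = 0.8070 rad, the forward-azimuth formula gives
θ = atan2( sin Δλ cos φ₂ , cos φ₁ sin φ₂ − sin φ₁ cos φ₂ cos Δλ ) = atan2(0.6786, -0.3674) = 118.43°.
So the initial bearing is 118.4°.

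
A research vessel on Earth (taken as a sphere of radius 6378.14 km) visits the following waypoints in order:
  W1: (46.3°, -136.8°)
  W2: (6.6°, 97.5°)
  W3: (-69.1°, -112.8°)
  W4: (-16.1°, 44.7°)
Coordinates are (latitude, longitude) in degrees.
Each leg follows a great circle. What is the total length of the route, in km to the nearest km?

35202 km

Leg W1→W2: central angle 1.8938 rad, distance 12078.7 km.
Leg W2→W3: central angle 1.9969 rad, distance 12736.6 km.
Leg W3→W4: central angle 1.6284 rad, distance 10386.3 km.
Total: 12078.7 + 12736.6 + 10386.3 ≈ 35202 km.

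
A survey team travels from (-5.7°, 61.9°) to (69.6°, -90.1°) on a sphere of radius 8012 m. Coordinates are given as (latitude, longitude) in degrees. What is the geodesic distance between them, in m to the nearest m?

With latitudes φ₁ = -5.700°, φ₂ = 69.600° and longitude difference Δλ = -152.000°:
cos c = sin φ₁ sin φ₂ + cos φ₁ cos φ₂ cos Δλ = (-0.0993)(0.9373) + (0.9951)(0.3486)(-0.8829) = -0.39934,
so c = arccos(-0.39934) = 1.98159 rad.
Distance = R·c = 8012 × 1.9816 ≈ 15877 m.

15877 m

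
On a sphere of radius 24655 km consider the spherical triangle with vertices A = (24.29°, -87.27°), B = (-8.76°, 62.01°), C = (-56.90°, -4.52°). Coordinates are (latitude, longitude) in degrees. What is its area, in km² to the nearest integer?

Side lengths (central angles): a = 1.2212, b = 1.8564, c = 2.5627 rad; semiperimeter s = 2.8202.
By l'Huilier's theorem, tan(E/4) = √[tan(s/2) tan((s−a)/2) tan((s−b)/2) tan((s−c)/2)], giving spherical excess E = 2.3206 rad.
Area = E·R² = 2.3206 × (24655)² ≈ 1410640814 km².

1410640814 km²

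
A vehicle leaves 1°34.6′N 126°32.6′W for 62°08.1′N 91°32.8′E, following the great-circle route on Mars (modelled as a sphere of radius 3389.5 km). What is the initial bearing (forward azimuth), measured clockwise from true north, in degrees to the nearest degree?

With φ₁ = 0.0275, φ₂ = 1.0845, Δλ = -2.4768 rad, the forward-azimuth formula gives
θ = atan2( sin Δλ cos φ₂ , cos φ₁ sin φ₂ − sin φ₁ cos φ₂ cos Δλ ) = atan2(-0.2883, 0.8938) = -17.88°.
Adding 360° brings this into [0°, 360°): 342°.

342°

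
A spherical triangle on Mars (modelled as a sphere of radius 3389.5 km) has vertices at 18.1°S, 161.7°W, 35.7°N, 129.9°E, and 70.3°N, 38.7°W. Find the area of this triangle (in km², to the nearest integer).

Side lengths (central angles): a = 1.2859, b = 2.0567, c = 1.4678 rad; semiperimeter s = 2.4052.
By l'Huilier's theorem, tan(E/4) = √[tan(s/2) tan((s−a)/2) tan((s−b)/2) tan((s−c)/2)], giving spherical excess E = 1.4541 rad.
Area = E·R² = 1.4541 × (3389.5)² ≈ 16705698 km².

16705698 km²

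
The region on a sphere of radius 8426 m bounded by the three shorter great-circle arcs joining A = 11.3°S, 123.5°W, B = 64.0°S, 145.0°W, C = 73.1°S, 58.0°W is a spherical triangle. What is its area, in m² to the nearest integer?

Side lengths (central angles): a = 0.5224, b = 1.2601, c = 0.9569 rad; semiperimeter s = 1.3697.
By l'Huilier's theorem, tan(E/4) = √[tan(s/2) tan((s−a)/2) tan((s−b)/2) tan((s−c)/2)], giving spherical excess E = 0.2597 rad.
Area = E·R² = 0.2597 × (8426)² ≈ 18440763 m².

18440763 m²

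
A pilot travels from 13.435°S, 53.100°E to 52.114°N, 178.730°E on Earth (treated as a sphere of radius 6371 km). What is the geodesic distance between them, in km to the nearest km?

13576 km

Let φ₁ = -0.2345 rad, φ₂ = 0.9096 rad, and Δλ = 2.1927 rad.
cos c = sin φ₁ sin φ₂ + cos φ₁ cos φ₂ cos Δλ = (-0.2323)(0.7892) + (0.9726)(0.6141)(-0.5825) = -0.53132,
so c = arccos(-0.53132) = 2.13096 rad.
Distance = R·c = 6371 × 2.1310 ≈ 13576 km.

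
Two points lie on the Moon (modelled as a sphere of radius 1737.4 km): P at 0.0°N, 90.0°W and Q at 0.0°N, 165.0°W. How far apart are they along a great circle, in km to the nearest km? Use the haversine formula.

Let φ₁ = 0.0000 rad, φ₂ = 0.0000 rad, and Δλ = -1.3090 rad.
Haversine: a = sin²(Δφ/2) + cos φ₁ cos φ₂ sin²(Δλ/2) = 0.0000 + (1.0000)(1.0000)(0.3706) = 0.37059.
Central angle c = 2·arcsin(√a) = 1.30900 rad.
Distance = R·c = 1737.4 × 1.3090 ≈ 2274 km.

2274 km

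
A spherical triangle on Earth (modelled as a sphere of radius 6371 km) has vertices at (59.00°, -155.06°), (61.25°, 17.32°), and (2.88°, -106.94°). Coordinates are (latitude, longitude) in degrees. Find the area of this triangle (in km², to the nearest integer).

Side lengths (central angles): a = 1.7992, b = 1.1740, c = 1.0403 rad; semiperimeter s = 2.0067.
By l'Huilier's theorem, tan(E/4) = √[tan(s/2) tan((s−a)/2) tan((s−b)/2) tan((s−c)/2)], giving spherical excess E = 0.7693 rad.
Area = E·R² = 0.7693 × (6371)² ≈ 31225889 km².

31225889 km²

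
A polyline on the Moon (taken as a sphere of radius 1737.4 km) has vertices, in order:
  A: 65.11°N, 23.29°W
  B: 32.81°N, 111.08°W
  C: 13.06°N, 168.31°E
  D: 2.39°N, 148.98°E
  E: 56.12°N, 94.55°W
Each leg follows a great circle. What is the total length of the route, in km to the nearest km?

Leg A→B: central angle 1.0412 rad, distance 1809.0 km.
Leg B→C: central angle 1.3119 rad, distance 2279.3 km.
Leg C→D: central angle 0.3822 rad, distance 664.0 km.
Leg D→E: central angle 1.7861 rad, distance 3103.2 km.
Total: 1809.0 + 2279.3 + 664.0 + 3103.2 ≈ 7856 km.

7856 km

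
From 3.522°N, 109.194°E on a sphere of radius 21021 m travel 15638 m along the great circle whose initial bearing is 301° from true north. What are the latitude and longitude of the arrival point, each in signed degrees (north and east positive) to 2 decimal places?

23.16°, 70.04°

Angular distance δ = d/R = 15638/21021 = 0.74392 rad; initial bearing θ = 5.2534 rad.
sin φ₂ = sin φ₁ cos δ + cos φ₁ sin δ cos θ = (0.0614)(0.7358) + (0.9981)(0.6772)(0.5150) = 0.3933, so φ₂ = 23.16°.
Δλ = atan2(sin θ sin δ cos φ₁, cos δ − sin φ₁ sin φ₂) = atan2(-0.5794, 0.7117) = -39.149°.
λ₂ = 109.194° − 39.149° = 70.04°.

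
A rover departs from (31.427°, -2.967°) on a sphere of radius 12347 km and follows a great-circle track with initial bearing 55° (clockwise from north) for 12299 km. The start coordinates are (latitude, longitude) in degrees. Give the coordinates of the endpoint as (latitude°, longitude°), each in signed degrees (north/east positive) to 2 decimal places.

43.97°, 69.84°

Angular distance δ = d/R = 12299/12347 = 0.99611 rad; initial bearing θ = 0.9599 rad.
sin φ₂ = sin φ₁ cos δ + cos φ₁ sin δ cos θ = (0.5214)(0.5436) + (0.8533)(0.8394)(0.5736) = 0.6942, so φ₂ = 43.97°.
Δλ = atan2(sin θ sin δ cos φ₁, cos δ − sin φ₁ sin φ₂) = atan2(0.5867, 0.1816) = 72.803°.
λ₂ = -2.967° + 72.803° = 69.84°.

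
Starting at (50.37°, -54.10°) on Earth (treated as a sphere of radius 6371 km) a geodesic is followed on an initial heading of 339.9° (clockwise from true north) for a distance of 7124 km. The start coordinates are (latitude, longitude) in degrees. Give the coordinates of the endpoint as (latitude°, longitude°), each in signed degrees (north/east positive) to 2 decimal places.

Angular distance δ = d/R = 7124/6371 = 1.11819 rad; initial bearing θ = 5.9324 rad.
sin φ₂ = sin φ₁ cos δ + cos φ₁ sin δ cos θ = (0.7702)(0.4373) + (0.6378)(0.8993)(0.9391) = 0.8755, so φ₂ = 61.10°.
Δλ = atan2(sin θ sin δ cos φ₁, cos δ − sin φ₁ sin φ₂) = atan2(-0.1971, -0.2370) = -140.244°.
λ₂ = -54.100° − 140.244° = -194.34° → 165.66° after wrapping to (−180°, 180°].

61.10°, 165.66°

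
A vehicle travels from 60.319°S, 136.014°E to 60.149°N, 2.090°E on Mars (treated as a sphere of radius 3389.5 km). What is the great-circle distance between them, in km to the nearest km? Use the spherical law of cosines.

9323 km

Let φ₁ = -1.0528 rad, φ₂ = 1.0498 rad, and Δλ = -2.3374 rad.
cos c = sin φ₁ sin φ₂ + cos φ₁ cos φ₂ cos Δλ = (-0.8688)(0.8673) + (0.4952)(0.4977)(-0.6937) = -0.92450,
so c = arccos(-0.92450) = 2.75053 rad.
Distance = R·c = 3389.5 × 2.7505 ≈ 9323 km.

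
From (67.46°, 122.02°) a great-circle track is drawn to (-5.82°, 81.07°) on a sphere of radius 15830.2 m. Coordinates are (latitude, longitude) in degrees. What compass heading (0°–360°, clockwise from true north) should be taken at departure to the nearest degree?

With φ₁ = 1.1774, φ₂ = -0.1016, Δλ = -0.7147 rad, the forward-azimuth formula gives
θ = atan2( sin Δλ cos φ₂ , cos φ₁ sin φ₂ − sin φ₁ cos φ₂ cos Δλ ) = atan2(-0.6520, -0.7329) = -138.34°.
Adding 360° brings this into [0°, 360°): 222°.

222°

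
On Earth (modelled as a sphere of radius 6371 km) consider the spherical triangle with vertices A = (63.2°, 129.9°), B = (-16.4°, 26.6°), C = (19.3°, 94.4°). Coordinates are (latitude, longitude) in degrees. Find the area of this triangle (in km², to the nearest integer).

27368515 km²

Side lengths (central angles): a = 1.3194, b = 0.8744, c = 1.9300 rad; semiperimeter s = 2.0619.
By l'Huilier's theorem, tan(E/4) = √[tan(s/2) tan((s−a)/2) tan((s−b)/2) tan((s−c)/2)], giving spherical excess E = 0.6743 rad.
Area = E·R² = 0.6743 × (6371)² ≈ 27368515 km².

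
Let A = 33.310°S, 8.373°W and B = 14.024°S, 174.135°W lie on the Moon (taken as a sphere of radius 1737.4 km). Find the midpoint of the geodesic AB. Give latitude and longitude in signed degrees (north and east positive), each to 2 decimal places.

-71.78°, -122.06°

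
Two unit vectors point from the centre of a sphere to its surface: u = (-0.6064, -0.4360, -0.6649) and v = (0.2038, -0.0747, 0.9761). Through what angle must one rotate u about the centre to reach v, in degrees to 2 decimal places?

137.74°

u·v = -0.7400; |u| = 1.0000, |v| = 0.9999.
cos θ = (u·v)/(|u||v|) = -0.7401, so θ = 137.74°.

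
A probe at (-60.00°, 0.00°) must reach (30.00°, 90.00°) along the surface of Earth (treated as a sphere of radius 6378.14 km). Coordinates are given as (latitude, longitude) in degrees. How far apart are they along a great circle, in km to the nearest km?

12875 km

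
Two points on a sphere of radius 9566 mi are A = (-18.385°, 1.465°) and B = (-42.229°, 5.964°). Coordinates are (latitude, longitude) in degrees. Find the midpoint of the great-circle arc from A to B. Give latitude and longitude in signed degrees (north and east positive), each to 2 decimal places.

Central angle δ = 0.4215 rad. Interpolating on the sphere with fraction f = 0.5:
P = [sin((1−f)δ)·A + sin(fδ)·B] / sin δ = 0.5113·A + 0.5113·B in Cartesian coordinates,
giving P = (0.8616, 0.0517, -0.5049), i.e. latitude -30.33°, longitude 3.44°.

-30.33°, 3.44°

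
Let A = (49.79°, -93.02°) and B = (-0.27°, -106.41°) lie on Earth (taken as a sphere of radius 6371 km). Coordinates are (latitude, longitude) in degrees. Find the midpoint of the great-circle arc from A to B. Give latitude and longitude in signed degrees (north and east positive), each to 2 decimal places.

The central angle between A and B is δ = 0.8964 rad.
With f = 0.5, the slerp weights are sin((1−f)δ)/sin δ = 0.5548 and sin(fδ)/sin δ = 0.5548.
Weighted sum of the unit vectors: (0.5548)·(-0.0340,-0.6447,0.7637) + (0.5548)·(-0.2825,-0.9593,-0.0047) = (-0.1756, -0.8899, 0.4211).
Converting back: φ = atan2(z, √(x²+y²)) = 24.90°, λ = atan2(y, x) = -101.16°.

24.90°, -101.16°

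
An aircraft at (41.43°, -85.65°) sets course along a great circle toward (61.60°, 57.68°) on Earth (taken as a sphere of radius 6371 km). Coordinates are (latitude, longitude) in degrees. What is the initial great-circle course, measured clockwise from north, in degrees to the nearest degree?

With φ₁ = 0.7231, φ₂ = 1.0751, Δλ = 2.5016 rad, the forward-azimuth formula gives
θ = atan2( sin Δλ cos φ₂ , cos φ₁ sin φ₂ − sin φ₁ cos φ₂ cos Δλ ) = atan2(0.2840, 0.9120) = 17.30°.
So the initial bearing is 17°.

17°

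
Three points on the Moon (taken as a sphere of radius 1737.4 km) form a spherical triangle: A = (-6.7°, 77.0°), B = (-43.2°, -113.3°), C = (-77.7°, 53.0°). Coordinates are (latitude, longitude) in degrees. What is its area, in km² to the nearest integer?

Side lengths (central angles): a = 1.0263, b = 1.2585, c = 2.2555 rad; semiperimeter s = 2.2702.
By l'Huilier's theorem, tan(E/4) = √[tan(s/2) tan((s−a)/2) tan((s−b)/2) tan((s−c)/2)], giving spherical excess E = 0.3154 rad.
Area = E·R² = 0.3154 × (1737.4)² ≈ 952070 km².

952070 km²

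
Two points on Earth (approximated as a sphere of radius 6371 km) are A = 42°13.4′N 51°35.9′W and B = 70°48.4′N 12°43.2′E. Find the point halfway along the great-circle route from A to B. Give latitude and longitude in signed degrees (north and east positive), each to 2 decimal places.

The central angle between A and B is δ = 0.7375 rad.
With f = 0.5, the slerp weights are sin((1−f)δ)/sin δ = 0.5360 and sin(fδ)/sin δ = 0.5360.
Weighted sum of the unit vectors: (0.5360)·(0.4600,-0.5803,0.6720) + (0.5360)·(0.3207,0.0724,0.9444) = (0.4185, -0.2723, 0.8665).
Converting back: φ = atan2(z, √(x²+y²)) = 60.05°, λ = atan2(y, x) = -33.05°.

60.05°, -33.05°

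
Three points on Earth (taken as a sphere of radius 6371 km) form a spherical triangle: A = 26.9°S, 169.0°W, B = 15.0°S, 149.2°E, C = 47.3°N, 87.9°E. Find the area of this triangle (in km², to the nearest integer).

17763521 km²

Side lengths (central angles): a = 1.4461, b = 2.0596, c = 0.7086 rad; semiperimeter s = 2.1072.
By l'Huilier's theorem, tan(E/4) = √[tan(s/2) tan((s−a)/2) tan((s−b)/2) tan((s−c)/2)], giving spherical excess E = 0.4376 rad.
Area = E·R² = 0.4376 × (6371)² ≈ 17763521 km².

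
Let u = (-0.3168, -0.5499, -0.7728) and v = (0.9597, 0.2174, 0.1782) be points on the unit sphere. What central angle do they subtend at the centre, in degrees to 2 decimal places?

u·v = -0.5613; |u| = 1.0000, |v| = 1.0000.
cos θ = (u·v)/(|u||v|) = -0.5613, so θ = 124.15°.

124.15°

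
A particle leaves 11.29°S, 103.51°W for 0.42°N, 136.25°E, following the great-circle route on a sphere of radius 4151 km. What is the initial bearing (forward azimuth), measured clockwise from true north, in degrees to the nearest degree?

264°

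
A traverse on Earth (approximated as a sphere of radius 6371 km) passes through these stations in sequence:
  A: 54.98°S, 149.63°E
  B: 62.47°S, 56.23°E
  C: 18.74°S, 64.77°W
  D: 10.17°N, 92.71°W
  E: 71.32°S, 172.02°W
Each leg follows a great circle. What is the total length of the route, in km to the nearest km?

Leg A→B: central angle 0.7806 rad, distance 4973.2 km.
Leg B→C: central angle 1.5113 rad, distance 9628.5 km.
Leg C→D: central angle 0.6971 rad, distance 4441.0 km.
Leg D→E: central angle 1.6798 rad, distance 10702.0 km.
Total: 4973.2 + 9628.5 + 4441.0 + 10702.0 ≈ 29745 km.

29745 km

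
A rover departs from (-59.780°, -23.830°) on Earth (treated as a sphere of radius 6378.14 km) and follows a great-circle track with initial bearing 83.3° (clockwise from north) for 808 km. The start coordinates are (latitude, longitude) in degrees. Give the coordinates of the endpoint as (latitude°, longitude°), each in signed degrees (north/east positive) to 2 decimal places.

Angular distance δ = d/R = 808/6378.14 = 0.12668 rad; initial bearing θ = 1.4539 rad.
sin φ₂ = sin φ₁ cos δ + cos φ₁ sin δ cos θ = (-0.8641)(0.9920) + (0.5033)(0.1263)(0.1167) = -0.8498, so φ₂ = -58.19°.
Δλ = atan2(sin θ sin δ cos φ₁, cos δ − sin φ₁ sin φ₂) = atan2(0.0632, 0.2577) = 13.770°.
λ₂ = -23.830° + 13.770° = -10.06°.

-58.19°, -10.06°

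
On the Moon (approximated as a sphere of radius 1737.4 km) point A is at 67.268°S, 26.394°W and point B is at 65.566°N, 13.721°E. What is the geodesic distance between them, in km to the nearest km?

4119 km

Let φ₁ = -1.1740 rad, φ₂ = 1.1443 rad, and Δλ = 0.7001 rad.
cos c = sin φ₁ sin φ₂ + cos φ₁ cos φ₂ cos Δλ = (-0.9223)(0.9104) + (0.3864)(0.4136)(0.7648) = -0.71748,
so c = arccos(-0.71748) = 2.37097 rad.
Distance = R·c = 1737.4 × 2.3710 ≈ 4119 km.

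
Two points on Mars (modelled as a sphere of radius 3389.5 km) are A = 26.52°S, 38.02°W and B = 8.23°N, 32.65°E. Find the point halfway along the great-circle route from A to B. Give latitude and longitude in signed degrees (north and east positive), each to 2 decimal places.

-11.16°, -0.64°

Central angle δ = 1.3395 rad. Interpolating on the sphere with fraction f = 0.5:
P = [sin((1−f)δ)·A + sin(fδ)·B] / sin δ = 0.6378·A + 0.6378·B in Cartesian coordinates,
giving P = (0.9810, -0.0110, -0.1935), i.e. latitude -11.16°, longitude -0.64°.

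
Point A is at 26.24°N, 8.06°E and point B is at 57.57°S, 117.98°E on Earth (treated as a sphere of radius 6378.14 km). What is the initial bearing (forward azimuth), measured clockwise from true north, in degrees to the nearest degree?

With φ₁ = 0.4580, φ₂ = -1.0048, Δλ = 1.9185 rad, the forward-azimuth formula gives
θ = atan2( sin Δλ cos φ₂ , cos φ₁ sin φ₂ − sin φ₁ cos φ₂ cos Δλ ) = atan2(0.5042, -0.6763) = 143.29°.
So the initial bearing is 143°.

143°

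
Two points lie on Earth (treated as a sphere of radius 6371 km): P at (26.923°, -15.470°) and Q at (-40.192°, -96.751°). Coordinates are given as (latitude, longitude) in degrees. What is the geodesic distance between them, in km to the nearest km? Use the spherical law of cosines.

11219 km

In radians: φ₁ = 0.4699, φ₂ = -0.7015, Δλ = -81.281° = -1.4186 rad.
cos c = sin φ₁ sin φ₂ + cos φ₁ cos φ₂ cos Δλ = (0.4528)(-0.6454) + (0.8916)(0.7639)(0.1516) = -0.18896,
so c = arccos(-0.18896) = 1.76090 rad.
Distance = R·c = 6371 × 1.7609 ≈ 11219 km.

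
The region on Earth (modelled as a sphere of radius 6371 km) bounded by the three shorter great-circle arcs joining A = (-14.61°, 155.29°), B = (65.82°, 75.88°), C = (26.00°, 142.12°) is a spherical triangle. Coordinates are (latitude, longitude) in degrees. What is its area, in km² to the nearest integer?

Side lengths (central angles): a = 0.9905, b = 0.7432, c = 1.7287 rad; semiperimeter s = 1.7312.
By l'Huilier's theorem, tan(E/4) = √[tan(s/2) tan((s−a)/2) tan((s−b)/2) tan((s−c)/2)], giving spherical excess E = 0.0705 rad.
Area = E·R² = 0.0705 × (6371)² ≈ 2861287 km².

2861287 km²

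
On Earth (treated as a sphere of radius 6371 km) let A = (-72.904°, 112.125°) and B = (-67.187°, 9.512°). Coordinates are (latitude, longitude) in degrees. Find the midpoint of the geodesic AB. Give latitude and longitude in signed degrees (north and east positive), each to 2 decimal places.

Central angle δ = 0.5430 rad. Interpolating on the sphere with fraction f = 0.5:
P = [sin((1−f)δ)·A + sin(fδ)·B] / sin δ = 0.5190·A + 0.5190·B in Cartesian coordinates,
giving P = (0.1410, 0.1746, -0.9745), i.e. latitude -77.03°, longitude 51.08°.

-77.03°, 51.08°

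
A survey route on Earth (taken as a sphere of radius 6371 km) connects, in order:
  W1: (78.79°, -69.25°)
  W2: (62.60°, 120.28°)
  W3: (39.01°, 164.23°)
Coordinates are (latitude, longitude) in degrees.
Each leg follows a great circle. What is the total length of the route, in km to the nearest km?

8204 km

Leg W1→W2: central angle 0.6719 rad, distance 4280.6 km.
Leg W2→W3: central angle 0.6158 rad, distance 3923.5 km.
Total: 4280.6 + 3923.5 ≈ 8204 km.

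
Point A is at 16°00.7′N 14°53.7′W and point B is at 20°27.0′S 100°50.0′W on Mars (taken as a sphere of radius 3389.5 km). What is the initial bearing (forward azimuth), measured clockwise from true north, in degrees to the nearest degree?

249°

Δλ = -85.938° = -1.4999 rad.
y = sin Δλ · cos φ₂ = (-0.9975)(0.9370) = -0.9346
x = cos φ₁ sin φ₂ − sin φ₁ cos φ₂ cos Δλ = (0.9612)(-0.3494) − (0.2758)(0.9370)(0.0708) = -0.3541
θ = atan2(y, x) = -110.75°; adding 360° gives 249°.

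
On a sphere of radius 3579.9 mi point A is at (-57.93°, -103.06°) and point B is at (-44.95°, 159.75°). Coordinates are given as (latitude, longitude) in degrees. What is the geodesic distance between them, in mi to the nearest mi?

In radians: φ₁ = -1.0111, φ₂ = -0.7845, Δλ = -97.190° = -1.6963 rad.
Haversine: a = sin²(Δφ/2) + cos φ₁ cos φ₂ sin²(Δλ/2) = 0.0128 + (0.5310)(0.7077)(0.5626) = 0.22418.
Central angle c = 2·arcsin(√a) = 0.98646 rad.
Distance = R·c = 3579.9 × 0.9865 ≈ 3531 mi.

3531 mi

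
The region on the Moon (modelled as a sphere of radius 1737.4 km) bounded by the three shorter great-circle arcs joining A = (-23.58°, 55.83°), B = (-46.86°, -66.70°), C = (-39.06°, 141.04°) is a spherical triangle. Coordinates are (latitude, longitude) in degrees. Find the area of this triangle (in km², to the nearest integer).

3906576 km²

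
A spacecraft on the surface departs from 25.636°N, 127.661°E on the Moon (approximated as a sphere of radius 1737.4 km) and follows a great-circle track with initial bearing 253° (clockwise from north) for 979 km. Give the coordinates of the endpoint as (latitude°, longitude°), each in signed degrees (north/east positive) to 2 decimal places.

13.00°, 96.04°

Angular distance δ = d/R = 979/1737.4 = 0.56349 rad; initial bearing θ = 4.4157 rad.
sin φ₂ = sin φ₁ cos δ + cos φ₁ sin δ cos θ = (0.4327)(0.8454) + (0.9016)(0.5341)(-0.2924) = 0.2250, so φ₂ = 13.00°.
Δλ = atan2(sin θ sin δ cos φ₁, cos δ − sin φ₁ sin φ₂) = atan2(-0.4605, 0.7481) = -31.617°.
λ₂ = 127.661° − 31.617° = 96.04°.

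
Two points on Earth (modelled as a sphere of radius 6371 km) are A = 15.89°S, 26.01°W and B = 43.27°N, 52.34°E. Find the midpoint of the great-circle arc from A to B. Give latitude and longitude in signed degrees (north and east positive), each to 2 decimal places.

17.34°, 6.74°

The central angle between A and B is δ = 1.6171 rad.
With f = 0.5, the slerp weights are sin((1−f)δ)/sin δ = 0.7240 and sin(fδ)/sin δ = 0.7240.
Weighted sum of the unit vectors: (0.7240)·(0.8644,-0.4218,-0.2738) + (0.7240)·(0.4449,0.5764,0.6854) = (0.9480, 0.1120, 0.2981).
Converting back: φ = atan2(z, √(x²+y²)) = 17.34°, λ = atan2(y, x) = 6.74°.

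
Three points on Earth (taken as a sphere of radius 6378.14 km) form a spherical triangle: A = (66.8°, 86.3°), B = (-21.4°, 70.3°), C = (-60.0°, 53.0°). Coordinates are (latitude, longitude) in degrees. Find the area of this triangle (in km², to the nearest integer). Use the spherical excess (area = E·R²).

Side lengths (central angles): a = 0.7068, b = 2.2541, c = 1.5536 rad; semiperimeter s = 2.2572.
By l'Huilier's theorem, tan(E/4) = √[tan(s/2) tan((s−a)/2) tan((s−b)/2) tan((s−c)/2)], giving spherical excess E = 0.1379 rad.
Area = E·R² = 0.1379 × (6378.14)² ≈ 5608677 km².

5608677 km²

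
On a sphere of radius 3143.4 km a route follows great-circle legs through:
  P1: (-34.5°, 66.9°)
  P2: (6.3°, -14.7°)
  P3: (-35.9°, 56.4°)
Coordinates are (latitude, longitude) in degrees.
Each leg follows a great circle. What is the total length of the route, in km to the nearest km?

9073 km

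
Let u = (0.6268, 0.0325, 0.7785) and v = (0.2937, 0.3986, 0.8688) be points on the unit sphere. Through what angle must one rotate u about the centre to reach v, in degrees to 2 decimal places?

u·v = 0.8734; |u| = 1.0000, |v| = 1.0000.
cos θ = (u·v)/(|u||v|) = 0.8734, so θ = 29.14°.

29.14°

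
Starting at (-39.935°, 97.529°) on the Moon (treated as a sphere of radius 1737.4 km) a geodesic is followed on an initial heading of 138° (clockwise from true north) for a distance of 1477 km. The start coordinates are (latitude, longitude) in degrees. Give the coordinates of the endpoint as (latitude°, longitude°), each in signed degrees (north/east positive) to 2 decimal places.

Angular distance δ = d/R = 1477/1737.4 = 0.85012 rad; initial bearing θ = 2.4086 rad.
sin φ₂ = sin φ₁ cos δ + cos φ₁ sin δ cos θ = (-0.6419)(0.6599) + (0.7668)(0.7514)(-0.7431) = -0.8517, so φ₂ = -58.40°.
Δλ = atan2(sin θ sin δ cos φ₁, cos δ − sin φ₁ sin φ₂) = atan2(0.3855, 0.1131) = 73.643°.
λ₂ = 97.529° + 73.643° = 171.17°.

-58.40°, 171.17°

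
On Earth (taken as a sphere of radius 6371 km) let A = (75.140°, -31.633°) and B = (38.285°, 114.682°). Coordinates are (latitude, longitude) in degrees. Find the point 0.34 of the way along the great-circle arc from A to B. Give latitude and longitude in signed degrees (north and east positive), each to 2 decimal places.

78.68°, 81.79°

Central angle δ = 1.1248 rad. Interpolating on the sphere with fraction f = 0.34:
P = [sin((1−f)δ)·A + sin(fδ)·B] / sin δ = 0.7493·A + 0.4136·B in Cartesian coordinates,
giving P = (0.0280, 0.1942, 0.9806), i.e. latitude 78.68°, longitude 81.79°.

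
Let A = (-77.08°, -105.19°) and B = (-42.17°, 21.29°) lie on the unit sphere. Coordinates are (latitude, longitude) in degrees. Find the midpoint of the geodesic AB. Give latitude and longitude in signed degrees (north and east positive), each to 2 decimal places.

-68.93°, 4.82°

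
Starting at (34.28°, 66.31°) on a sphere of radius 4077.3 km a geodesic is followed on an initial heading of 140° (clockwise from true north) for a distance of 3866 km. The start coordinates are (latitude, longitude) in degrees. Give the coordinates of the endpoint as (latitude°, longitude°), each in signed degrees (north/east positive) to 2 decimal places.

-10.70°, 98.41°

Angular distance δ = d/R = 3866/4077.3 = 0.94818 rad; initial bearing θ = 2.4435 rad.
sin φ₂ = sin φ₁ cos δ + cos φ₁ sin δ cos θ = (0.5632)(0.5832) + (0.8263)(0.8124)(-0.7660) = -0.1857, so φ₂ = -10.70°.
Δλ = atan2(sin θ sin δ cos φ₁, cos δ − sin φ₁ sin φ₂) = atan2(0.4315, 0.6878) = 32.101°.
λ₂ = 66.310° + 32.101° = 98.41°.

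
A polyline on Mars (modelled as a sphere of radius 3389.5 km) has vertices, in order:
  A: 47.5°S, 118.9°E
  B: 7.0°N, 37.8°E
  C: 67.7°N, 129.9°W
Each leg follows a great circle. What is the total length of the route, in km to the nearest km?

11476 km

Leg A→B: central angle 1.5569 rad, distance 5277.1 km.
Leg B→C: central angle 1.8289 rad, distance 6199.0 km.
Total: 5277.1 + 6199.0 ≈ 11476 km.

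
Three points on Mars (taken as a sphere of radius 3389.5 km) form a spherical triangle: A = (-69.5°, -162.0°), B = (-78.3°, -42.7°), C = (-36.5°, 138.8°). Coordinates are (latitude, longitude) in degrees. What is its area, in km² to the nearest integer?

2057365 km²

Side lengths (central angles): a = 1.1379, b = 0.7936, c = 0.4897 rad; semiperimeter s = 1.2106.
By l'Huilier's theorem, tan(E/4) = √[tan(s/2) tan((s−a)/2) tan((s−b)/2) tan((s−c)/2)], giving spherical excess E = 0.1791 rad.
Area = E·R² = 0.1791 × (3389.5)² ≈ 2057365 km².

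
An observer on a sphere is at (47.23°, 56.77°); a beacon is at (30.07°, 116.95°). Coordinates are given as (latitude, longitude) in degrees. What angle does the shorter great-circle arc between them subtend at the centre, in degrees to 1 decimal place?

In radians: φ₁ = 0.8243, φ₂ = 0.5248, Δλ = 60.180° = 1.0503 rad.
cos c = sin φ₁ sin φ₂ + cos φ₁ cos φ₂ cos Δλ = (0.7341)(0.5011) + (0.6791)(0.8654)(0.4973) = 0.66005,
so c = arccos(0.66005) = 0.84991 rad.
So the angular separation is 48.7°.

48.7°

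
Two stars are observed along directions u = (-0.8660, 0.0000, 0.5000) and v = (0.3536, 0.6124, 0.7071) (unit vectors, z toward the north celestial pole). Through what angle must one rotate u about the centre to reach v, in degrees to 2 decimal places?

87.29°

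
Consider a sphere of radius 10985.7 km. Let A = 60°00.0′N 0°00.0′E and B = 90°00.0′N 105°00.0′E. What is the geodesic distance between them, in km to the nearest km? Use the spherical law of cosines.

5752 km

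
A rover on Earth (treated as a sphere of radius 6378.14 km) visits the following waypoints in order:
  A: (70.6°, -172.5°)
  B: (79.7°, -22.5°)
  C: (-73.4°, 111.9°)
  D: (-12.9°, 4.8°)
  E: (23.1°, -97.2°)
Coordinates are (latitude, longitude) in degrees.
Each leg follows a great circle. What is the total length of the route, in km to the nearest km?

42882 km

Leg A→B: central angle 0.5021 rad, distance 3202.3 km.
Leg B→C: central angle 2.9344 rad, distance 18716.2 km.
Leg C→D: central angle 1.4383 rad, distance 9174.0 km.
Leg D→E: central angle 1.8484 rad, distance 11789.0 km.
Total: 3202.3 + 18716.2 + 9174.0 + 11789.0 ≈ 42882 km.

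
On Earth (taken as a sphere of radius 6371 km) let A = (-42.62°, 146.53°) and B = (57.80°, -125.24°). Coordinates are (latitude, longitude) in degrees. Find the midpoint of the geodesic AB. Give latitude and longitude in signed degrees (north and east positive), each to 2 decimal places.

Central angle δ = 2.1662 rad. Interpolating on the sphere with fraction f = 0.5:
P = [sin((1−f)δ)·A + sin(fδ)·B] / sin δ = 1.0671·A + 1.0671·B in Cartesian coordinates,
giving P = (-0.9831, -0.0314, 0.1804), i.e. latitude 10.39°, longitude -178.17°.

10.39°, -178.17°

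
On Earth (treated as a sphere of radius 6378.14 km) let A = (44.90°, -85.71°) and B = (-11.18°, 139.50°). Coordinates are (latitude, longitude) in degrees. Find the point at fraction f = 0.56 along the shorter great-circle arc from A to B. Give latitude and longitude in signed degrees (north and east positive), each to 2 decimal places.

The central angle between A and B is δ = 2.2478 rad.
With f = 0.56, the slerp weights are sin((1−f)δ)/sin δ = 1.0718 and sin(fδ)/sin δ = 1.2209.
Weighted sum of the unit vectors: (1.0718)·(0.0530,-0.7064,0.7059) + (1.2209)·(-0.7460,0.6371,-0.1939) = (-0.8540, 0.0208, 0.5199).
Converting back: φ = atan2(z, √(x²+y²)) = 31.32°, λ = atan2(y, x) = 178.61°.

31.32°, 178.61°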